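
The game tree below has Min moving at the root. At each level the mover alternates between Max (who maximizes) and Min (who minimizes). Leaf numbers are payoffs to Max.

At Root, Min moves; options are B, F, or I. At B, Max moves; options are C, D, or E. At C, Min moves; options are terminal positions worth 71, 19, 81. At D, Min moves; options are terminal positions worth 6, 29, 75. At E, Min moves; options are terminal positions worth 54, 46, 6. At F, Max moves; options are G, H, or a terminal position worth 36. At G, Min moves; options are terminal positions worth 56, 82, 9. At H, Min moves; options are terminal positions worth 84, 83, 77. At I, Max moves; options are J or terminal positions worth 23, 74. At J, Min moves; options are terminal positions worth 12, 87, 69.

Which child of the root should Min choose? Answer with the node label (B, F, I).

B

C (Min): min(71, 19, 81) = 19
D (Min): min(6, 29, 75) = 6
E (Min): min(54, 46, 6) = 6
B (Max): max(19, 6, 6) = 19
G (Min): min(56, 82, 9) = 9
H (Min): min(84, 83, 77) = 77
F (Max): max(9, 77, 36) = 77
J (Min): min(12, 87, 69) = 12
I (Max): max(12, 23, 74) = 74
Root (Min): min(19, 77, 74) = 19
Min picks the child with the lowest value: B (value 19).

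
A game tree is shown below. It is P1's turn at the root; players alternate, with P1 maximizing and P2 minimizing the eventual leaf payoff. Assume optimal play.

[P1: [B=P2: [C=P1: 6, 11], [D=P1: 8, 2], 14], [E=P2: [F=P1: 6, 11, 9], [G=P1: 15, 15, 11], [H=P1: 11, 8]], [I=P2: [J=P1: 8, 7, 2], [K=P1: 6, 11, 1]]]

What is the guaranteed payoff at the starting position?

C (P1): max(6, 11) = 11
D (P1): max(8, 2) = 8
B (P2): min(11, 8, 14) = 8
F (P1): max(6, 11, 9) = 11
G (P1): max(15, 15, 11) = 15
H (P1): max(11, 8) = 11
E (P2): min(11, 15, 11) = 11
J (P1): max(8, 7, 2) = 8
K (P1): max(6, 11, 1) = 11
I (P2): min(8, 11) = 8
Root (P1): max(8, 11, 8) = 11

11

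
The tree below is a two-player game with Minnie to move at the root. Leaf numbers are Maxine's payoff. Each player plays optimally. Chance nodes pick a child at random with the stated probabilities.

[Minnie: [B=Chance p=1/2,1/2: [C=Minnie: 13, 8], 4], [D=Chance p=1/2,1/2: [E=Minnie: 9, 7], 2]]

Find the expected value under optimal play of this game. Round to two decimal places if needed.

C (Minnie): min(13, 8) = 8
B (Chance): 1/2·8 + 1/2·4 = 6
E (Minnie): min(9, 7) = 7
D (Chance): 1/2·7 + 1/2·2 = 4.5
Root (Minnie): min(6, 4.5) = 4.5

4.5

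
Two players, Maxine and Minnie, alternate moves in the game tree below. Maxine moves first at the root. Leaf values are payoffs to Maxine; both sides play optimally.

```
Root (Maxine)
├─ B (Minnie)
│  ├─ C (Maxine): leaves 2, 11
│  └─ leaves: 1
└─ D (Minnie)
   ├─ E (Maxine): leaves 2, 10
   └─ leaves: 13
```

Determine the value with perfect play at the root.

10

C (Maxine): max(2, 11) = 11
B (Minnie): min(11, 1) = 1
E (Maxine): max(2, 10) = 10
D (Minnie): min(10, 13) = 10
Root (Maxine): max(1, 10) = 10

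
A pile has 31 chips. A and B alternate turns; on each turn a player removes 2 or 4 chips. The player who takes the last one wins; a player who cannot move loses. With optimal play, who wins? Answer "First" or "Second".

Second

W/L table (W = player to move can force a win):
i:   0  1  2  3  4  5  6  7  8  9 10 11 12 13 14 15 16 17 18 19 20 21 22 23 24 25 26 27 28 29 30 31
     L  L  W  W  W  W  L  L  W  W  W  W  L  L  W  W  W  W  L  L  W  W  W  W  L  L  W  W  W  W  L  L
Position 31 is L, so the second player wins.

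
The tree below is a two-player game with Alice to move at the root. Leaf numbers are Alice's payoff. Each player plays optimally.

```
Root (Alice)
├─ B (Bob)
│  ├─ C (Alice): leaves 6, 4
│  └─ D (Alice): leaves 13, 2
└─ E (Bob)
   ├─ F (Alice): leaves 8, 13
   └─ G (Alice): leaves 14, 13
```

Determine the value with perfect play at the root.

C (Alice): max(6, 4) = 6
D (Alice): max(13, 2) = 13
B (Bob): min(6, 13) = 6
F (Alice): max(8, 13) = 13
G (Alice): max(14, 13) = 14
E (Bob): min(13, 14) = 13
Root (Alice): max(6, 13) = 13

13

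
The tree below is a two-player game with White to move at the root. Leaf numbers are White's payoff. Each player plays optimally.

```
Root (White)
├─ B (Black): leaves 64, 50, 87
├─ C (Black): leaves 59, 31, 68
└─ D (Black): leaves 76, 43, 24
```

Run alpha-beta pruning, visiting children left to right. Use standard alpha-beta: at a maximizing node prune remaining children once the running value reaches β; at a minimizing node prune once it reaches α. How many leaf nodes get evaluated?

B [α=-∞,β=+∞]: v=50
C [α=50,β=+∞]: v=31 after child 2 ≤ α → α-cutoff, skip 1
D [α=50,β=+∞]: v=43 after child 2 ≤ α → α-cutoff, skip 1
Root [α=-∞,β=+∞]: v=50
Leaves evaluated: 7 of 9.

7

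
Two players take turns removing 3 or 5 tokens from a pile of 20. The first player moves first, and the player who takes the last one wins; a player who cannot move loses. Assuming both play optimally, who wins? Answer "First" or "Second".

W/L table (W = player to move can force a win):
i:   0  1  2  3  4  5  6  7  8  9 10 11 12 13 14 15 16 17 18 19 20
     L  L  L  W  W  W  W  W  L  L  L  W  W  W  W  W  L  L  L  W  W
Position 20 is W, so the first player wins.

First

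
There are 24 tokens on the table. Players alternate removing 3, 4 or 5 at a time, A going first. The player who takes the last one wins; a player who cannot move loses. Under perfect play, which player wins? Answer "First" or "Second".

Second

W/L table (W = player to move can force a win):
i:   0  1  2  3  4  5  6  7  8  9 10 11 12 13 14 15 16 17 18 19 20 21 22 23 24
     L  L  L  W  W  W  W  W  L  L  L  W  W  W  W  W  L  L  L  W  W  W  W  W  L
Position 24 is L, so the second player wins.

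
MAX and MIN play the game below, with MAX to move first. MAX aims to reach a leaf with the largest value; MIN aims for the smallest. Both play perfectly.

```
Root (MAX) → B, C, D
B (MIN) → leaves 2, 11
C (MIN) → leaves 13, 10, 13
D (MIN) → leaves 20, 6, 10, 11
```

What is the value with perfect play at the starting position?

10

B (MIN): min(2, 11) = 2
C (MIN): min(13, 10, 13) = 10
D (MIN): min(20, 6, 10, 11) = 6
Root (MAX): max(2, 10, 6) = 10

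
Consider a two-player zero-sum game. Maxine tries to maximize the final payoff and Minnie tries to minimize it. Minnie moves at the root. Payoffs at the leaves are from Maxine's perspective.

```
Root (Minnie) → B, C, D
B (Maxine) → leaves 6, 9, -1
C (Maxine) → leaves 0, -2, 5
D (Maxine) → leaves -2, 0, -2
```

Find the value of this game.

0

B (Maxine): max(6, 9, -1) = 9
C (Maxine): max(0, -2, 5) = 5
D (Maxine): max(-2, 0, -2) = 0
Root (Minnie): min(9, 5, 0) = 0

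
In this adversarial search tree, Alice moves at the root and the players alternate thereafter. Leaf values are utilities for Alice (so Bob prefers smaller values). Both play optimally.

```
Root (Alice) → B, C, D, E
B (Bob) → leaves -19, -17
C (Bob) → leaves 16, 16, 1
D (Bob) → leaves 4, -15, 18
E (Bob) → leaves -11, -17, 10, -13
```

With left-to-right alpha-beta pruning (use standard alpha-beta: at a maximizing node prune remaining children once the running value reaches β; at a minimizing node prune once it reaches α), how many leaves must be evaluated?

B [α=-∞,β=+∞]: v=-19
C [α=-19,β=+∞]: v=1
D [α=1,β=+∞]: v=-15 after child 2 ≤ α → α-cutoff, skip 1
E [α=1,β=+∞]: v=-11 after child 1 ≤ α → α-cutoff, skip 3
Root [α=-∞,β=+∞]: v=1
Leaves evaluated: 8 of 12.

8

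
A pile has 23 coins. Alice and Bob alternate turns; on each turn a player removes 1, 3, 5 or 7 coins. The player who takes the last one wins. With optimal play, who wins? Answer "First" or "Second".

W/L table (W = player to move can force a win):
i:   0  1  2  3  4  5  6  7  8  9 10 11 12 13 14 15 16 17 18 19 20 21 22 23
     L  W  L  W  L  W  L  W  L  W  L  W  L  W  L  W  L  W  L  W  L  W  L  W
Position 23 is W, so the first player wins.

First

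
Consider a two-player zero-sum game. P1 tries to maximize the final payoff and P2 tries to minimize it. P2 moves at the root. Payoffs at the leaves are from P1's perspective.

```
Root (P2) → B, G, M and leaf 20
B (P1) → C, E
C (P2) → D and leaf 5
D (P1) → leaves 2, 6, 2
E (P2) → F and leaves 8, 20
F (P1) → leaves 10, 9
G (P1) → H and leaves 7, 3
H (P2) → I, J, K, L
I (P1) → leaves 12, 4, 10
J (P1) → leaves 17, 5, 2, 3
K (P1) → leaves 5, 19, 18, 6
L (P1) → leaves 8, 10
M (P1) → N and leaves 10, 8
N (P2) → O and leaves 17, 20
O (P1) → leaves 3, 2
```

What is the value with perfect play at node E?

F: max(10, 9) = 10
E: min(10, 8, 20) = 8

8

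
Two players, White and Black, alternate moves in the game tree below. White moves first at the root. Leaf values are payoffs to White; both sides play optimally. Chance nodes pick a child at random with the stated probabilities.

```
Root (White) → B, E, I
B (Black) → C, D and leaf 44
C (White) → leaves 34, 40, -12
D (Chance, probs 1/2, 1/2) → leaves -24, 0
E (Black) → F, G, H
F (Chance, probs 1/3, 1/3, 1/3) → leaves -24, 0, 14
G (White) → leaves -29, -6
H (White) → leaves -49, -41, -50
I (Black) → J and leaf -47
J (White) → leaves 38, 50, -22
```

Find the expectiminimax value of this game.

-12

C (White): max(34, 40, -12) = 40
D (Chance): 1/2·-24 + 1/2·0 = -12
B (Black): min(40, -12, 44) = -12
F (Chance): 1/3·-24 + 1/3·0 + 1/3·14 = -3.33
G (White): max(-29, -6) = -6
H (White): max(-49, -41, -50) = -41
E (Black): min(-3.33, -6, -41) = -41
J (White): max(38, 50, -22) = 50
I (Black): min(50, -47) = -47
Root (White): max(-12, -41, -47) = -12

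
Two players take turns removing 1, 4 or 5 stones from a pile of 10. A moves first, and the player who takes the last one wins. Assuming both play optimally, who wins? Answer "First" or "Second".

Positions where the player to move wins (W) vs loses (L):
i:   0  1  2  3  4  5  6  7  8  9 10
     L  W  L  W  W  W  W  W  L  W  L
Position 10 is L, so the second player wins.

Second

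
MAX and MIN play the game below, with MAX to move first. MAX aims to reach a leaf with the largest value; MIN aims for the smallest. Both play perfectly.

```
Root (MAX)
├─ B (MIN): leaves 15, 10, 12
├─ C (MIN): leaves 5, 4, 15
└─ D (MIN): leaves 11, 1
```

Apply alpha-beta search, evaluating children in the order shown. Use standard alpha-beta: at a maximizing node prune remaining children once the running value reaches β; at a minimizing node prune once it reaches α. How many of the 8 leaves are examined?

B [α=-∞,β=+∞]: v=10
C [α=10,β=+∞]: v=5 after child 1 ≤ α → α-cutoff, skip 2
D [α=10,β=+∞]: v=1
Root [α=-∞,β=+∞]: v=10
Leaves evaluated: 6 of 8.

6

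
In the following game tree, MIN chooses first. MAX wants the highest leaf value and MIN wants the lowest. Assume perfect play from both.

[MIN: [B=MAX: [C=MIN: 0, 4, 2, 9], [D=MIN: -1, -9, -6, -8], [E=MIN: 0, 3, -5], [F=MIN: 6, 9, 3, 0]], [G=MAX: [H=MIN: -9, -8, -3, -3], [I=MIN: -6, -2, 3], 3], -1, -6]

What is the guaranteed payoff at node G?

H: min(-9, -8, -3, -3) = -9
I: min(-6, -2, 3) = -6
G: max(-9, -6, 3) = 3

3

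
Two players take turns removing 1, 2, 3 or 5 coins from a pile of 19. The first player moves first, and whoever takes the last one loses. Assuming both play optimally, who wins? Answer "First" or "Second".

First

Positions where the player to move wins (W) vs loses (L):
i:   0  1  2  3  4  5  6  7  8  9 10 11 12 13 14 15 16 17 18 19
     W  L  W  W  W  L  W  W  W  L  W  W  W  L  W  W  W  L  W  W
Position 19 is W, so the first player wins.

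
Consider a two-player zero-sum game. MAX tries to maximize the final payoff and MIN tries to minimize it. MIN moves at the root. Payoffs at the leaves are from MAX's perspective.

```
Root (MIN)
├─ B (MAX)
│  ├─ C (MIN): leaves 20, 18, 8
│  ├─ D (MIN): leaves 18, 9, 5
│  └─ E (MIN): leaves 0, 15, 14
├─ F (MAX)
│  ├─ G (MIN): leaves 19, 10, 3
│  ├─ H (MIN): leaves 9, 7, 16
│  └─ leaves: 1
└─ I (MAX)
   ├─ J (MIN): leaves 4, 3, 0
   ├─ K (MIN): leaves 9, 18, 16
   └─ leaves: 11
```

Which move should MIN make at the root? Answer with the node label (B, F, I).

F

C (MIN): min(20, 18, 8) = 8
D (MIN): min(18, 9, 5) = 5
E (MIN): min(0, 15, 14) = 0
B (MAX): max(8, 5, 0) = 8
G (MIN): min(19, 10, 3) = 3
H (MIN): min(9, 7, 16) = 7
F (MAX): max(3, 7, 1) = 7
J (MIN): min(4, 3, 0) = 0
K (MIN): min(9, 18, 16) = 9
I (MAX): max(0, 9, 11) = 11
Root (MIN): min(8, 7, 11) = 7
MIN picks the child with the lowest value: F (value 7).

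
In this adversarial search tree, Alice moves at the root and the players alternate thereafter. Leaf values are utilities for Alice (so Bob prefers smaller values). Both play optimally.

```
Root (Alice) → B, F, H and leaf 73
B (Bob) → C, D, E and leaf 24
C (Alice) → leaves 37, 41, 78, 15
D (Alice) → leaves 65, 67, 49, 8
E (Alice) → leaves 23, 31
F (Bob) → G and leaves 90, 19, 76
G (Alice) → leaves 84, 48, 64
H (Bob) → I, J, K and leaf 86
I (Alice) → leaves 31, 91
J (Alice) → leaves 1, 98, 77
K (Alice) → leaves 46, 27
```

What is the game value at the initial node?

73

C (Alice): max(37, 41, 78, 15) = 78
D (Alice): max(65, 67, 49, 8) = 67
E (Alice): max(23, 31) = 31
B (Bob): min(78, 67, 31, 24) = 24
G (Alice): max(84, 48, 64) = 84
F (Bob): min(84, 90, 19, 76) = 19
I (Alice): max(31, 91) = 91
J (Alice): max(1, 98, 77) = 98
K (Alice): max(46, 27) = 46
H (Bob): min(91, 98, 46, 86) = 46
Root (Alice): max(24, 19, 46, 73) = 73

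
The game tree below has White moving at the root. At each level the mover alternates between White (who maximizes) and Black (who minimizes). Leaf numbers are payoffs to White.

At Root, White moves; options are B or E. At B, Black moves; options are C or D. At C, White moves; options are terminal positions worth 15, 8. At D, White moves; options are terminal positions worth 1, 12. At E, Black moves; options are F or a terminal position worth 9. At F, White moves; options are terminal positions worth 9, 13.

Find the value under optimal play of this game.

12

C (White): max(15, 8) = 15
D (White): max(1, 12) = 12
B (Black): min(15, 12) = 12
F (White): max(9, 13) = 13
E (Black): min(13, 9) = 9
Root (White): max(12, 9) = 12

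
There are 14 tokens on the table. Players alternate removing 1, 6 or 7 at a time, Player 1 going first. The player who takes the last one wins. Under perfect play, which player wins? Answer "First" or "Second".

Positions where the player to move wins (W) vs loses (L):
i:   0  1  2  3  4  5  6  7  8  9 10 11 12 13 14
     L  W  L  W  L  W  W  W  W  W  W  W  L  W  L
Position 14 is L, so the second player wins.

Second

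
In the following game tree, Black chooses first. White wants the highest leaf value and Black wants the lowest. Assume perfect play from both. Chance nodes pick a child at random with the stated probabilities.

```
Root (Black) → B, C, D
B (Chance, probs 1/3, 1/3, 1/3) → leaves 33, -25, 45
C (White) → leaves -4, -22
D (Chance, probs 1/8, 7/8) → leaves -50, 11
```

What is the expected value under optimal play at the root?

B (Chance): 1/3·33 + 1/3·-25 + 1/3·45 = 17.67
C (White): max(-4, -22) = -4
D (Chance): 1/8·-50 + 7/8·11 = 3.38
Root (Black): min(17.67, -4, 3.38) = -4

-4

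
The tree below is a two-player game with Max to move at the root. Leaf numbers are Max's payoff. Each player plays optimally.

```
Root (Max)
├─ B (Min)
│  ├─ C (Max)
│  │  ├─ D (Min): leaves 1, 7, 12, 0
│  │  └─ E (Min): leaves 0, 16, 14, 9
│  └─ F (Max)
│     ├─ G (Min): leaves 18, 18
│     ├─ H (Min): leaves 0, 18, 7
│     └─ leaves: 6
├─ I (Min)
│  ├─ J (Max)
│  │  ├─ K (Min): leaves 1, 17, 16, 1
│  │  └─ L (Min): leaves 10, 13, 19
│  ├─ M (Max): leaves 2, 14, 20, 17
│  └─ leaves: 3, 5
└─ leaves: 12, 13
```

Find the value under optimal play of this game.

D (Min): min(1, 7, 12, 0) = 0
E (Min): min(0, 16, 14, 9) = 0
C (Max): max(0, 0) = 0
G (Min): min(18, 18) = 18
H (Min): min(0, 18, 7) = 0
F (Max): max(18, 0, 6) = 18
B (Min): min(0, 18) = 0
K (Min): min(1, 17, 16, 1) = 1
L (Min): min(10, 13, 19) = 10
J (Max): max(1, 10) = 10
M (Max): max(2, 14, 20, 17) = 20
I (Min): min(10, 20, 3, 5) = 3
Root (Max): max(0, 3, 12, 13) = 13

13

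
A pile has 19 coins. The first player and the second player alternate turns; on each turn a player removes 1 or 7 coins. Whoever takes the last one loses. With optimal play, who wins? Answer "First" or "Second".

i:   0  1  2  3  4  5  6  7  8  9 10 11 12 13 14 15 16 17 18 19
     W  L  W  L  W  L  W  L  W  L  W  L  W  L  W  L  W  L  W  L
Position 19 is L, so the second player wins.

Second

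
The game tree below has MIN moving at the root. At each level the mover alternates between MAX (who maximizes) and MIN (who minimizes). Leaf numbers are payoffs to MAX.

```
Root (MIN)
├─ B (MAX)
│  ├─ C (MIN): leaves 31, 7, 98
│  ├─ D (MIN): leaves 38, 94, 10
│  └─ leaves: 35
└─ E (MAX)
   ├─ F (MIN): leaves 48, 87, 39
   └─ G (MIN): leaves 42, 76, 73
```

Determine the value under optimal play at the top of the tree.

C (MIN): min(31, 7, 98) = 7
D (MIN): min(38, 94, 10) = 10
B (MAX): max(7, 10, 35) = 35
F (MIN): min(48, 87, 39) = 39
G (MIN): min(42, 76, 73) = 42
E (MAX): max(39, 42) = 42
Root (MIN): min(35, 42) = 35

35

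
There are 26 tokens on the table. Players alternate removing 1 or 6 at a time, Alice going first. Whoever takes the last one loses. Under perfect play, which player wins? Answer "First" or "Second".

Mark each pile size as W (mover wins) or L (mover loses):
i:   0  1  2  3  4  5  6  7  8  9 10 11 12 13 14 15 16 17 18 19 20 21 22 23 24 25 26
     W  L  W  L  W  L  W  W  L  W  L  W  L  W  W  L  W  L  W  L  W  W  L  W  L  W  L
Position 26 is L, so the second player wins.

Second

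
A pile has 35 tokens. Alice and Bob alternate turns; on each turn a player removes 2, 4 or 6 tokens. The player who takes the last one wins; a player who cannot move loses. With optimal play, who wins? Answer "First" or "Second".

Mark each pile size as W (mover wins) or L (mover loses):
i:   0  1  2  3  4  5  6  7  8  9 10 11 12 13 14 15 16 17 18 19 20 21 22 23 24 25 26 27 28 29 30 31 32 33 34 35
     L  L  W  W  W  W  W  W  L  L  W  W  W  W  W  W  L  L  W  W  W  W  W  W  L  L  W  W  W  W  W  W  L  L  W  W
Position 35 is W, so the first player wins.

First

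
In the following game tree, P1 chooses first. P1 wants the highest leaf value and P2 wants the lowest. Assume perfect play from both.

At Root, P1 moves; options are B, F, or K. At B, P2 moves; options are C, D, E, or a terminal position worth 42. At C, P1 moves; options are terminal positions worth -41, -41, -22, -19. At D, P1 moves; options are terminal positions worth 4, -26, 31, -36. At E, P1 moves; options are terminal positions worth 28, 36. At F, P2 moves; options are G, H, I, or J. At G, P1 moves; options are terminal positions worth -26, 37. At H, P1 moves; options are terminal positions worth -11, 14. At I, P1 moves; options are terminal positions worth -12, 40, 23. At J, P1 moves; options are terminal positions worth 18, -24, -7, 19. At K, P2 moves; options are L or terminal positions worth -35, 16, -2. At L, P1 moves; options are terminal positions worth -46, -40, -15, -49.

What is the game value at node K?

-35

L: max(-46, -40, -15, -49) = -15
K: min(-15, -35, 16, -2) = -35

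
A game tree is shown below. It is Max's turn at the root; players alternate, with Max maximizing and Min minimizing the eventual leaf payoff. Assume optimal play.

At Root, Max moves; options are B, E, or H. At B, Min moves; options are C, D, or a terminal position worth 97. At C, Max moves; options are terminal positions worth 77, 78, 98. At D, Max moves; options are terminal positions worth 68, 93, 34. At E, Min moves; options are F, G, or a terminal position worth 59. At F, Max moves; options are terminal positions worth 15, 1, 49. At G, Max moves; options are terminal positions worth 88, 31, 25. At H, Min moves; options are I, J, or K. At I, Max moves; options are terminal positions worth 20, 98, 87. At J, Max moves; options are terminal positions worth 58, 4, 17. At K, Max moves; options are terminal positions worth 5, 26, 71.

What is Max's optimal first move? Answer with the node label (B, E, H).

B

C (Max): max(77, 78, 98) = 98
D (Max): max(68, 93, 34) = 93
B (Min): min(98, 93, 97) = 93
F (Max): max(15, 1, 49) = 49
G (Max): max(88, 31, 25) = 88
E (Min): min(49, 88, 59) = 49
I (Max): max(20, 98, 87) = 98
J (Max): max(58, 4, 17) = 58
K (Max): max(5, 26, 71) = 71
H (Min): min(98, 58, 71) = 58
Root (Max): max(93, 49, 58) = 93
Max picks the child with the highest value: B (value 93).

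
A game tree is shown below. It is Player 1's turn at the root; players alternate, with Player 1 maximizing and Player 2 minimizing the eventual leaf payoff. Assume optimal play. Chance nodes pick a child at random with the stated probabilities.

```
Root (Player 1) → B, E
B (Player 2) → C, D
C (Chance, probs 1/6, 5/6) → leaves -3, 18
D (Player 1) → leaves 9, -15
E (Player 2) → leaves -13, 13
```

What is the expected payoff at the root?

9

C (Chance): 1/6·-3 + 5/6·18 = 14.5
D (Player 1): max(9, -15) = 9
B (Player 2): min(14.5, 9) = 9
E (Player 2): min(-13, 13) = -13
Root (Player 1): max(9, -13) = 9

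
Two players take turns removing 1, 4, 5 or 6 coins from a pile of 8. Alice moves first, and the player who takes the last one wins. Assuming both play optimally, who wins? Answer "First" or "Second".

First

Mark each pile size as W (mover wins) or L (mover loses):
i:   0  1  2  3  4  5  6  7  8
     L  W  L  W  W  W  W  W  W
Position 8 is W, so the first player wins.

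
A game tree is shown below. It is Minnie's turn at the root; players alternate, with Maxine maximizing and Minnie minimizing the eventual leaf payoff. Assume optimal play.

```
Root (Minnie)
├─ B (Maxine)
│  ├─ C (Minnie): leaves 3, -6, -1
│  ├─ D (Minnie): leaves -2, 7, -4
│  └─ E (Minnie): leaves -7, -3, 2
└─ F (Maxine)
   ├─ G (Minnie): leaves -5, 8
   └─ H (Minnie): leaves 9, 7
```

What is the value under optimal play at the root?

-4

C (Minnie): min(3, -6, -1) = -6
D (Minnie): min(-2, 7, -4) = -4
E (Minnie): min(-7, -3, 2) = -7
B (Maxine): max(-6, -4, -7) = -4
G (Minnie): min(-5, 8) = -5
H (Minnie): min(9, 7) = 7
F (Maxine): max(-5, 7) = 7
Root (Minnie): min(-4, 7) = -4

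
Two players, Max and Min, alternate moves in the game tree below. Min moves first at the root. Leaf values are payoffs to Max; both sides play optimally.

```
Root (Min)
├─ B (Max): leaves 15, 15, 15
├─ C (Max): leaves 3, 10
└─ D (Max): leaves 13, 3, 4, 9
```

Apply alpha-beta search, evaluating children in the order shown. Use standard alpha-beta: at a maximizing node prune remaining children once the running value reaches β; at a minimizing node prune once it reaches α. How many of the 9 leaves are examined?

6

B [α=-∞,β=+∞]: v=15
C [α=-∞,β=15]: v=10
D [α=-∞,β=10]: v=13 after child 1 ≥ β → β-cutoff, skip 3
Root [α=-∞,β=+∞]: v=10
Leaves evaluated: 6 of 9.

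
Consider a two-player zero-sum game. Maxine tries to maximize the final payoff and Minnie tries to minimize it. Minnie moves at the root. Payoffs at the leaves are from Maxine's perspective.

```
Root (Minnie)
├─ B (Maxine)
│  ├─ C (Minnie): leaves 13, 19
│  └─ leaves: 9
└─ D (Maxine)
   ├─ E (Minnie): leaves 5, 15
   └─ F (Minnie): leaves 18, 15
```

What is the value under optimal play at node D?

E: min(5, 15) = 5
F: min(18, 15) = 15
D: max(5, 15) = 15

15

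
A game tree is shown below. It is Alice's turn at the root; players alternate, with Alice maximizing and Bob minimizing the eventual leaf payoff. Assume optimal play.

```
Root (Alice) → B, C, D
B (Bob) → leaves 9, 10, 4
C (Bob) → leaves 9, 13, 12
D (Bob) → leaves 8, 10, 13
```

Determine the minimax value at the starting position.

9

B (Bob): min(9, 10, 4) = 4
C (Bob): min(9, 13, 12) = 9
D (Bob): min(8, 10, 13) = 8
Root (Alice): max(4, 9, 8) = 9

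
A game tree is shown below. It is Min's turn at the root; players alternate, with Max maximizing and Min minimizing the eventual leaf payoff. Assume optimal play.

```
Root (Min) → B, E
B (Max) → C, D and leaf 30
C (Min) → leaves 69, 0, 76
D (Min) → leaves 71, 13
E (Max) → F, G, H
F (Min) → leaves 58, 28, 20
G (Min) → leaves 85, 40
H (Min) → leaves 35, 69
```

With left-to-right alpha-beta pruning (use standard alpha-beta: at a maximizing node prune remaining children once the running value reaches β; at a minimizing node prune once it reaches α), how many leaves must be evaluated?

C [α=-∞,β=+∞]: v=0
D [α=0,β=+∞]: v=13
B [α=-∞,β=+∞]: v=30
F [α=-∞,β=30]: v=20
G [α=20,β=30]: v=40
E [α=-∞,β=30]: v=40 after child 2 ≥ β → β-cutoff, skip 1
Root [α=-∞,β=+∞]: v=30
Leaves evaluated: 11 of 13.

11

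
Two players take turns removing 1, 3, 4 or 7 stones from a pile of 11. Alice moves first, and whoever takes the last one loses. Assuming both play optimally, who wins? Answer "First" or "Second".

Second

W/L table (W = player to move can force a win):
i:   0  1  2  3  4  5  6  7  8  9 10 11
     W  L  W  L  W  W  W  W  W  L  W  L
Position 11 is L, so the second player wins.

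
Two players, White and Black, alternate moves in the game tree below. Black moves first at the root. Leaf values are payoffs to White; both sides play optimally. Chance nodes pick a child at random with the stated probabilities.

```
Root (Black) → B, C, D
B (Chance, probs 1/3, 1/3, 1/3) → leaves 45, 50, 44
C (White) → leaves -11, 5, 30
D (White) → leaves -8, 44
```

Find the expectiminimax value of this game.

B (Chance): 1/3·45 + 1/3·50 + 1/3·44 = 46.33
C (White): max(-11, 5, 30) = 30
D (White): max(-8, 44) = 44
Root (Black): min(46.33, 30, 44) = 30

30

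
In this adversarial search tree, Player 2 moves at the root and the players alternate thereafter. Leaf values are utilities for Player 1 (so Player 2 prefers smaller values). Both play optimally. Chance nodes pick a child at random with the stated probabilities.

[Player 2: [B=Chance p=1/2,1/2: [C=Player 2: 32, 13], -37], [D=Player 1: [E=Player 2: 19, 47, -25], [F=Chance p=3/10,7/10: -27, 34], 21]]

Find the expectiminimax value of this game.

-12

C (Player 2): min(32, 13) = 13
B (Chance): 1/2·13 + 1/2·-37 = -12
E (Player 2): min(19, 47, -25) = -25
F (Chance): 3/10·-27 + 7/10·34 = 15.7
D (Player 1): max(-25, 15.7, 21) = 21
Root (Player 2): min(-12, 21) = -12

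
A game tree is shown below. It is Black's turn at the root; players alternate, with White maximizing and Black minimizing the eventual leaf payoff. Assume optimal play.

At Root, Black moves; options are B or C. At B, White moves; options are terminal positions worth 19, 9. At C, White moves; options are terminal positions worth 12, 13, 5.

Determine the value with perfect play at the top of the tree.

13

B (White): max(19, 9) = 19
C (White): max(12, 13, 5) = 13
Root (Black): min(19, 13) = 13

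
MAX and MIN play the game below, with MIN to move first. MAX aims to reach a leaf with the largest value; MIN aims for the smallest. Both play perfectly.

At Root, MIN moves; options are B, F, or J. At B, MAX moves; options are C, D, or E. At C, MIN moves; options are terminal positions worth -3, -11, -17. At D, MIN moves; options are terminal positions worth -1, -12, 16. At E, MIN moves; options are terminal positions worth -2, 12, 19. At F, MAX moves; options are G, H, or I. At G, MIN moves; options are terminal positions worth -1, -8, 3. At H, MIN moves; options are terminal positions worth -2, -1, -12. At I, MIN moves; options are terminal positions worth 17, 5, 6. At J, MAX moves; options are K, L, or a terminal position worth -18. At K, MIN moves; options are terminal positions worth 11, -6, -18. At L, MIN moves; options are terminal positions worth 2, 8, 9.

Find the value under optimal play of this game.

C (MIN): min(-3, -11, -17) = -17
D (MIN): min(-1, -12, 16) = -12
E (MIN): min(-2, 12, 19) = -2
B (MAX): max(-17, -12, -2) = -2
G (MIN): min(-1, -8, 3) = -8
H (MIN): min(-2, -1, -12) = -12
I (MIN): min(17, 5, 6) = 5
F (MAX): max(-8, -12, 5) = 5
K (MIN): min(11, -6, -18) = -18
L (MIN): min(2, 8, 9) = 2
J (MAX): max(-18, 2, -18) = 2
Root (MIN): min(-2, 5, 2) = -2

-2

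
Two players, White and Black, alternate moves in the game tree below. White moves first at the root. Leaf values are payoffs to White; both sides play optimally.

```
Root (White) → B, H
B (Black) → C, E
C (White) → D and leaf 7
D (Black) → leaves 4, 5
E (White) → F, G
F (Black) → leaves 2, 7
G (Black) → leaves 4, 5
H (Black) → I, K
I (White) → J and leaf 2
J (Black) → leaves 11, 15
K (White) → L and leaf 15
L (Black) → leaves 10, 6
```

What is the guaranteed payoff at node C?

7

D: min(4, 5) = 4
C: max(4, 7) = 7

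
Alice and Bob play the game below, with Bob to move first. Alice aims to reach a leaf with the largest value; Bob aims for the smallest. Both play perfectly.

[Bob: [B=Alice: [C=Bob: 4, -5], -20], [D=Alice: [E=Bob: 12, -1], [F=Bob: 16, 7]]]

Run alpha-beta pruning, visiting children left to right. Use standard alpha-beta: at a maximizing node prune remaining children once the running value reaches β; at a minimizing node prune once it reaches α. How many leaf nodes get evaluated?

5

C [α=-∞,β=+∞]: v=-5
B [α=-∞,β=+∞]: v=-5
E [α=-∞,β=-5]: v=-1
D [α=-∞,β=-5]: v=-1 after child 1 ≥ β → β-cutoff, skip 1
Root [α=-∞,β=+∞]: v=-5
Leaves evaluated: 5 of 7.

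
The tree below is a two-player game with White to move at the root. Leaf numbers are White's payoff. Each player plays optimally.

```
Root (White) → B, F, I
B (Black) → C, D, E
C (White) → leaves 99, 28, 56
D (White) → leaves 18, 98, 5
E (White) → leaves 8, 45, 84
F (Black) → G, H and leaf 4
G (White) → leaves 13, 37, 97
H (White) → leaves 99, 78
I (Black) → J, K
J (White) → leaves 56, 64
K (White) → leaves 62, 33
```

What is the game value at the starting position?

84

C (White): max(99, 28, 56) = 99
D (White): max(18, 98, 5) = 98
E (White): max(8, 45, 84) = 84
B (Black): min(99, 98, 84) = 84
G (White): max(13, 37, 97) = 97
H (White): max(99, 78) = 99
F (Black): min(97, 99, 4) = 4
J (White): max(56, 64) = 64
K (White): max(62, 33) = 62
I (Black): min(64, 62) = 62
Root (White): max(84, 4, 62) = 84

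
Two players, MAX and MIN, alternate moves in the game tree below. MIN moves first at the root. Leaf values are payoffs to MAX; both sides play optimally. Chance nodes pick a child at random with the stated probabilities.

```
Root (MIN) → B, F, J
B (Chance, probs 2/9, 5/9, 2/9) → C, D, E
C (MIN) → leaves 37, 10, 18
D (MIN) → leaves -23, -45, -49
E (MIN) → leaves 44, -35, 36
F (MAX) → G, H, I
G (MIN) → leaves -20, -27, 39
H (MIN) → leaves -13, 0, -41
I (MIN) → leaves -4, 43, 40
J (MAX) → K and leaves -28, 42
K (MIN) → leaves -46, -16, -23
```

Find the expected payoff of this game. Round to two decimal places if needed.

C (MIN): min(37, 10, 18) = 10
D (MIN): min(-23, -45, -49) = -49
E (MIN): min(44, -35, 36) = -35
B (Chance): 2/9·10 + 5/9·-49 + 2/9·-35 = -32.78
G (MIN): min(-20, -27, 39) = -27
H (MIN): min(-13, 0, -41) = -41
I (MIN): min(-4, 43, 40) = -4
F (MAX): max(-27, -41, -4) = -4
K (MIN): min(-46, -16, -23) = -46
J (MAX): max(-46, -28, 42) = 42
Root (MIN): min(-32.78, -4, 42) = -32.78

-32.78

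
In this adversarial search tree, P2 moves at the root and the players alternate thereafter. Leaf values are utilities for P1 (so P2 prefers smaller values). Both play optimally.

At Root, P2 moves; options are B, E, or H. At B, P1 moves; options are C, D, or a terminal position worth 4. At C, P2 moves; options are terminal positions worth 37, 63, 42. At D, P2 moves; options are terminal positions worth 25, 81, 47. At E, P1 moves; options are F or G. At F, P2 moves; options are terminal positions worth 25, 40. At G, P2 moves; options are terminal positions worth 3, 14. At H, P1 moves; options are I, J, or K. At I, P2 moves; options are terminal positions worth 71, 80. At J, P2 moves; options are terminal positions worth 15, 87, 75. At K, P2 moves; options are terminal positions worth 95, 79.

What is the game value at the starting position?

25

C (P2): min(37, 63, 42) = 37
D (P2): min(25, 81, 47) = 25
B (P1): max(37, 25, 4) = 37
F (P2): min(25, 40) = 25
G (P2): min(3, 14) = 3
E (P1): max(25, 3) = 25
I (P2): min(71, 80) = 71
J (P2): min(15, 87, 75) = 15
K (P2): min(95, 79) = 79
H (P1): max(71, 15, 79) = 79
Root (P2): min(37, 25, 79) = 25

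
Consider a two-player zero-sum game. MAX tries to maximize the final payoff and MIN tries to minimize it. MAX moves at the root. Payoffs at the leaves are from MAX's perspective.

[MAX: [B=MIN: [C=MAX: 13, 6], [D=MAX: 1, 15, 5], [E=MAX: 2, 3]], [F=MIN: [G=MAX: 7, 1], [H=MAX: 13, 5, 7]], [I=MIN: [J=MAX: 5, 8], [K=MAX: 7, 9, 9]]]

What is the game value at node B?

C: max(13, 6) = 13
D: max(1, 15, 5) = 15
E: max(2, 3) = 3
B: min(13, 15, 3) = 3

3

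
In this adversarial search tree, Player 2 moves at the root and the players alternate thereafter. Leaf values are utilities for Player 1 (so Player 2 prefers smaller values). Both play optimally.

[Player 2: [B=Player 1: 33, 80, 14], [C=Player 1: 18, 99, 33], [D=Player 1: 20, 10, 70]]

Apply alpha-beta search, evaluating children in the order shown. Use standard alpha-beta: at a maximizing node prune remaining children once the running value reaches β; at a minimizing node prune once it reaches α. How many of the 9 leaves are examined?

8

B [α=-∞,β=+∞]: v=80
C [α=-∞,β=80]: v=99 after child 2 ≥ β → β-cutoff, skip 1
D [α=-∞,β=80]: v=70
Root [α=-∞,β=+∞]: v=70
Leaves evaluated: 8 of 9.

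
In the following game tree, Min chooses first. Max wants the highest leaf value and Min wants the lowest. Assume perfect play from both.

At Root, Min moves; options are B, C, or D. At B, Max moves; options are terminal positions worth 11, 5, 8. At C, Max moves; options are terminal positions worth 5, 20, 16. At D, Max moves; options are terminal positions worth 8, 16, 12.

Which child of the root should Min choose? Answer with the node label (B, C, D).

B (Max): max(11, 5, 8) = 11
C (Max): max(5, 20, 16) = 20
D (Max): max(8, 16, 12) = 16
Root (Min): min(11, 20, 16) = 11
Min picks the child with the lowest value: B (value 11).

B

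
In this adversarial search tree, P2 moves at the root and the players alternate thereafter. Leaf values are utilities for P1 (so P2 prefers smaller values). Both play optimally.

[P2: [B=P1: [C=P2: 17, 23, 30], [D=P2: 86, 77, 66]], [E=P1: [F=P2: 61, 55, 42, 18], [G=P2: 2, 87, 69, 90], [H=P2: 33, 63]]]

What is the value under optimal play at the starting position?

33

C (P2): min(17, 23, 30) = 17
D (P2): min(86, 77, 66) = 66
B (P1): max(17, 66) = 66
F (P2): min(61, 55, 42, 18) = 18
G (P2): min(2, 87, 69, 90) = 2
H (P2): min(33, 63) = 33
E (P1): max(18, 2, 33) = 33
Root (P2): min(66, 33) = 33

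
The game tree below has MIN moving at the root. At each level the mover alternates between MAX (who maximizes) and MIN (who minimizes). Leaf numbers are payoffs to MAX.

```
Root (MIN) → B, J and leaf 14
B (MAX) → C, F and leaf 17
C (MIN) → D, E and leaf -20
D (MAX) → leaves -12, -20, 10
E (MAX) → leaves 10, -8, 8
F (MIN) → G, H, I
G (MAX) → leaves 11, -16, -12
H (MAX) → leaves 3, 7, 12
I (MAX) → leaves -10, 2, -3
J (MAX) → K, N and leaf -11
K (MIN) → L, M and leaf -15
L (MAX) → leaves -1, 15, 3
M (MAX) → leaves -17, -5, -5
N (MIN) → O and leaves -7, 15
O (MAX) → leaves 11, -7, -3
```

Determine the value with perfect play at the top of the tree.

-7

D (MAX): max(-12, -20, 10) = 10
E (MAX): max(10, -8, 8) = 10
C (MIN): min(10, 10, -20) = -20
G (MAX): max(11, -16, -12) = 11
H (MAX): max(3, 7, 12) = 12
I (MAX): max(-10, 2, -3) = 2
F (MIN): min(11, 12, 2) = 2
B (MAX): max(-20, 2, 17) = 17
L (MAX): max(-1, 15, 3) = 15
M (MAX): max(-17, -5, -5) = -5
K (MIN): min(15, -5, -15) = -15
O (MAX): max(11, -7, -3) = 11
N (MIN): min(11, -7, 15) = -7
J (MAX): max(-15, -7, -11) = -7
Root (MIN): min(17, -7, 14) = -7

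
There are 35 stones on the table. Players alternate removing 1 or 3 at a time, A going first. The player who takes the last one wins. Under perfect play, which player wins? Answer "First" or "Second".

Mark each pile size as W (mover wins) or L (mover loses):
i:   0  1  2  3  4  5  6  7  8  9 10 11 12 13 14 15 16 17 18 19 20 21 22 23 24 25 26 27 28 29 30 31 32 33 34 35
     L  W  L  W  L  W  L  W  L  W  L  W  L  W  L  W  L  W  L  W  L  W  L  W  L  W  L  W  L  W  L  W  L  W  L  W
Position 35 is W, so the first player wins.

First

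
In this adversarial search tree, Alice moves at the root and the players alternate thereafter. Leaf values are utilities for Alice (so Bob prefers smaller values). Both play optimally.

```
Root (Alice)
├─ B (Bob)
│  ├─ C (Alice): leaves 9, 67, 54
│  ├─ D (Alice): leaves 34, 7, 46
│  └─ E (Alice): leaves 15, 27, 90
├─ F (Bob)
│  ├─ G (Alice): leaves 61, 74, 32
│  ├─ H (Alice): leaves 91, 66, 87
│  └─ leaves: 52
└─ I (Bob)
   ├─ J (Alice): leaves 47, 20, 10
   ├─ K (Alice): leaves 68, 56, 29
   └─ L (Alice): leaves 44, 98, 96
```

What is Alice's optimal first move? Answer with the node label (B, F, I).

F

C (Alice): max(9, 67, 54) = 67
D (Alice): max(34, 7, 46) = 46
E (Alice): max(15, 27, 90) = 90
B (Bob): min(67, 46, 90) = 46
G (Alice): max(61, 74, 32) = 74
H (Alice): max(91, 66, 87) = 91
F (Bob): min(74, 91, 52) = 52
J (Alice): max(47, 20, 10) = 47
K (Alice): max(68, 56, 29) = 68
L (Alice): max(44, 98, 96) = 98
I (Bob): min(47, 68, 98) = 47
Root (Alice): max(46, 52, 47) = 52
Alice picks the child with the highest value: F (value 52).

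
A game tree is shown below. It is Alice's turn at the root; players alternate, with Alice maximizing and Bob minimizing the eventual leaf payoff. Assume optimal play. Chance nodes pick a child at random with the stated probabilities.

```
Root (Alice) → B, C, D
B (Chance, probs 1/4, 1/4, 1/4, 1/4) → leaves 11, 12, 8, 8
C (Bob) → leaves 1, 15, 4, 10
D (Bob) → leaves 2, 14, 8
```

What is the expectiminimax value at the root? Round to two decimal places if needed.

B (Chance): 1/4·11 + 1/4·12 + 1/4·8 + 1/4·8 = 9.75
C (Bob): min(1, 15, 4, 10) = 1
D (Bob): min(2, 14, 8) = 2
Root (Alice): max(9.75, 1, 2) = 9.75

9.75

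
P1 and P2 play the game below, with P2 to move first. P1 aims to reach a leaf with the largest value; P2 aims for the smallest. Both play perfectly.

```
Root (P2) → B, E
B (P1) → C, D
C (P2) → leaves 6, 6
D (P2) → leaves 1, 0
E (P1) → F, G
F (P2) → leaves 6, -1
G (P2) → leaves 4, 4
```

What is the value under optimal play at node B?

6

C: min(6, 6) = 6
D: min(1, 0) = 0
B: max(6, 0) = 6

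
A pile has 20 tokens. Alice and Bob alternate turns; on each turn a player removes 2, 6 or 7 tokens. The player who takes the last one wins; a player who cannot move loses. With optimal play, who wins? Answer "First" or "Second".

Compute winning (W) and losing (L) positions by backward induction:
i:   0  1  2  3  4  5  6  7  8  9 10 11 12 13 14 15 16 17 18 19 20
     L  L  W  W  L  L  W  W  W  L  W  W  W  L  L  W  W  L  L  W  W
Position 20 is W, so the first player wins.

First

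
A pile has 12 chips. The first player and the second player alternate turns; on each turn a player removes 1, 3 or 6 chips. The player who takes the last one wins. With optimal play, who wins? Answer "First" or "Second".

First

i:   0  1  2  3  4  5  6  7  8  9 10 11 12
     L  W  L  W  L  W  W  W  W  L  W  L  W
Position 12 is W, so the first player wins.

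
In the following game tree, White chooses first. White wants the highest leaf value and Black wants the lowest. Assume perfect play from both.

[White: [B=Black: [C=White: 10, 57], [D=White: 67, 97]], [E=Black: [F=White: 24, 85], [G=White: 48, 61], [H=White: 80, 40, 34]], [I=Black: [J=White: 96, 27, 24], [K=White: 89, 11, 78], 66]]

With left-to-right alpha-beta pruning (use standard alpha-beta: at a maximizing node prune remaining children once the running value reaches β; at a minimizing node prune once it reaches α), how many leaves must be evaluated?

15

C [α=-∞,β=+∞]: v=57
D [α=-∞,β=57]: v=67 after child 1 ≥ β → β-cutoff, skip 1
B [α=-∞,β=+∞]: v=57
F [α=57,β=+∞]: v=85
G [α=57,β=85]: v=61
H [α=57,β=61]: v=80 after child 1 ≥ β → β-cutoff, skip 2
E [α=57,β=+∞]: v=61
J [α=61,β=+∞]: v=96
K [α=61,β=96]: v=89
I [α=61,β=+∞]: v=66
Root [α=-∞,β=+∞]: v=66
Leaves evaluated: 15 of 18.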